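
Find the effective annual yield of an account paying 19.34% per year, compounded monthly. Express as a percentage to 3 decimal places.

One year is 12 periods at 0.0161167 each: (1 + 0.0161167)^12 ≈ 1.211499.
EAR = 1.211499 − 1 ≈ 21.14985%.

21.150%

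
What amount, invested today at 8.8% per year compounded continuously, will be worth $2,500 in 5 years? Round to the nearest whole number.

$1,610

P = A·e^(−rt) = 2,500·e^(−0.44).
e^(−0.44) ≈ 0.6440364211, so P ≈ 1,610.0911.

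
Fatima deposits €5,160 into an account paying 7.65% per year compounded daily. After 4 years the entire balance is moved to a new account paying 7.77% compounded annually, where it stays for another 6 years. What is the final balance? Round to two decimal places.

€10,977.85

After 4 years at 7.65%: 5,160 × 1.3579387667 ≈ 7,006.9640.
Then 6 years at 7.77%: 7,006.9640 × 1.5667052442 ≈ 10,977.8473.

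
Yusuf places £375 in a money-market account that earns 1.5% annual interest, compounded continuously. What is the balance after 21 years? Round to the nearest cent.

£513.85

A = P·e^(rt) = 375·e^(0.015·21) = 375·e^0.315.
e^0.315 ≈ 1.37025931, so A ≈ 513.8472.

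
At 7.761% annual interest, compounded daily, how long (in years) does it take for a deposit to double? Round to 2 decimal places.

(1 + 0.00021263)^(365t) = 2.
365t = ln 2 / ln(1 + 0.00021263) ≈ 0.69315/0.000212608 ≈ 3260.2193.
t ≈ 8.9321.

8.93 years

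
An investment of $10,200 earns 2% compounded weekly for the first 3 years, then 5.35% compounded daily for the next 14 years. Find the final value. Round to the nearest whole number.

After 3 years at 2%: 10,200 × 1.0618242978 ≈ 10,830.6078.
Then 14 years at 5.35%: 10,830.6078 × 2.1147679981 ≈ 22,904.2229.

$22,904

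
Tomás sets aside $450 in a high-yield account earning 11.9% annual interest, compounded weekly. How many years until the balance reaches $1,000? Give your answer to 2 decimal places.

6.72 years

We need (1 + 0.00228846)^(52t) = 2.2222, so 52t = ln 2.2222 / ln 1.002288 ≈ 349.3268.
t ≈ 349.3268/52 = 6.7178 years.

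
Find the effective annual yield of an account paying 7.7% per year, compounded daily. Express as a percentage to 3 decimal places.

8.003%

One year is 365 periods at 0.000210959 each: (1 + 0.000210959)^365 ≈ 1.080033.
EAR = 1.080033 − 1 ≈ 8.00333%.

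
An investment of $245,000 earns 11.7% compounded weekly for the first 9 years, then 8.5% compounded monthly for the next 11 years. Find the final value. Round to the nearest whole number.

$1,780,731

Phase 1: 245,000·(1 + 0.00225)^468 ≈ 701,397.9111.
Phase 2: 701,397.9111·(1 + 0.085/12)^132 ≈ 1,780,731.3968.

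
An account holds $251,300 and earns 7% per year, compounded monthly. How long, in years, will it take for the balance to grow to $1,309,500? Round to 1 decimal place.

(1 + 0.00583333)^(12t) = 1,309,500/251,300 = 5.2109.
12t·ln(1 + 0.00583333) = ln(5.2109); 12t = 1.6508/0.00581639 ≈ 283.8108.
t ≈ 23.6509 years.

23.7 years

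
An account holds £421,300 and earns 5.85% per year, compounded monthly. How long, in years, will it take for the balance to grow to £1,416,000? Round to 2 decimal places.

20.77 years

We need (1 + 0.004875)^(12t) = 3.361, so 12t = ln 3.361 / ln 1.004875 ≈ 249.2715.
t ≈ 249.2715/12 = 20.7726 years.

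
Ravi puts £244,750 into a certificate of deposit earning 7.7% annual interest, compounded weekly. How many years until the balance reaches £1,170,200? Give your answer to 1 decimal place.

20.3 years

(1 + 0.00148077)^(52t) = 1,170,200/244,750 = 4.7812.
52t·ln(1 + 0.00148077) = ln(4.7812); 52t = 1.5647/0.00147967 ≈ 1057.4577.
t ≈ 20.3357 years.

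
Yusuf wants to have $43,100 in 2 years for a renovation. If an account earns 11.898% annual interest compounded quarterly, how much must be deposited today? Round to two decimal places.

$34,091.00

Growth factor = (1 + 0.029745)^8 ≈ 1.2642633116.
P = 43,100/1.2642633116 ≈ 34,090.9996.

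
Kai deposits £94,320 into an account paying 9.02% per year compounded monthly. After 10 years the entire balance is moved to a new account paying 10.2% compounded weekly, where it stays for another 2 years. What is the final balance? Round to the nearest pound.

£284,041

After 10 years at 9.02%: 94,320 × 2.45622808851 ≈ 231,671.4333.
Then 2 years at 10.2%: 231,671.4333 × 1.22605314435 ≈ 284,041.4893.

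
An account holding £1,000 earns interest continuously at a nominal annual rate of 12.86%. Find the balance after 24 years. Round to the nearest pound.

£21,898

A = P·e^(rt) = 1,000·e^(0.1286·24) = 1,000·e^3.0864.
e^3.0864 ≈ 21.898102736, so A ≈ 21,898.1027.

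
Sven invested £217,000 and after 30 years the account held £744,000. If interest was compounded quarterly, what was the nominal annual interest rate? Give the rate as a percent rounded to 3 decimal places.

The 120-period growth factor is 744,000/217,000 = 3.42857.
r/4 = 3.42857^(1/120) − 1 ≈ 0.0103208, so r ≈ 4·0.0103208 = 4.12830%.

4.128%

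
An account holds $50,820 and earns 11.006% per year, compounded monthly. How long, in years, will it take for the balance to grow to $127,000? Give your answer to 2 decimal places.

8.36 years

(1 + 0.00917167)^(12t) = 127,000/50,820 = 2.499.
12t·ln(1 + 0.00917167) = ln(2.499); 12t = 0.9159/0.00912986 ≈ 100.3188.
t ≈ 8.3599 years.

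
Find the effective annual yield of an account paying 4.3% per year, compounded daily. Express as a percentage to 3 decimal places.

One year is 365 periods at 0.000117808 each: (1 + 0.000117808)^365 ≈ 1.043935.
EAR = 1.043935 − 1 ≈ 4.39353%.

4.394%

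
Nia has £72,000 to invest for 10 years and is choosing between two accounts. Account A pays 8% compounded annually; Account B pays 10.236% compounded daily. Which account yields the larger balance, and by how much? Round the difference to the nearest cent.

Account B, by £44,918.78

A: (1 + 0.08)^10 ≈ 2.15892499727, so 72,000 × 2.15892499727 ≈ 155,442.5998.
B: (1 + 0.10236/365)^3650 ≈ 2.78279689276, so 72,000 × 2.78279689276 ≈ 200,361.3763.
Difference ≈ 44,918.7765 in favor of B.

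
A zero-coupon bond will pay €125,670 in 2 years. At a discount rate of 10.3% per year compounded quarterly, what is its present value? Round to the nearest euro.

Periodic rate = 10.3%/4 = 0.02575; 8 periods.
P = 125,670/(1 + 0.02575)^8 ≈ 125,670/1.22555330396 ≈ 102,541.4395.

€102,541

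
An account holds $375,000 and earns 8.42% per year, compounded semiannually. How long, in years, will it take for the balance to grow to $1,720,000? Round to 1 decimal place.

We need (1 + 0.0421)^(2t) = 4.5867, so 2t = ln 4.5867 / ln 1.0421 ≈ 36.9358.
t ≈ 36.9358/2 = 18.4679 years.

18.5 years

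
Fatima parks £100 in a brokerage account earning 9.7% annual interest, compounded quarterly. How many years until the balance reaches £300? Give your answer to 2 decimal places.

11.46 years

We need (1 + 0.02425)^(4t) = 3, so 4t = ln 3 / ln 1.02425 ≈ 45.8507.
t ≈ 45.8507/4 = 11.4627 years.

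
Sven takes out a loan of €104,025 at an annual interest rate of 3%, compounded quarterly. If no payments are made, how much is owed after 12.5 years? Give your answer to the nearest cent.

Periodic rate = 3%/4 = 0.0075; periods = 4·12.5 = 50.
A = 104,025·(1 + 0.0075)^50 ≈ 104,025·1.45295692986 ≈ 151,143.8446.

€151,143.84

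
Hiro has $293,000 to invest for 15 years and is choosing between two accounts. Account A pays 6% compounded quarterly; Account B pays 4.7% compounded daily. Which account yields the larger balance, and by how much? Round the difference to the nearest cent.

Account A, by $122,903.23

A: (1 + 0.015)^60 ≈ 2.44321977569, so 293,000 × 2.44321977569 ≈ 715,863.3943.
B: (1 + 0.047/365)^5475 ≈ 2.02375483166, so 293,000 × 2.02375483166 ≈ 592,960.1657.
Difference ≈ 122,903.2286 in favor of A.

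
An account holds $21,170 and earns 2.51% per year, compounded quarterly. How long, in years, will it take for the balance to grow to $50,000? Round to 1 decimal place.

34.3 years

We need (1 + 0.006275)^(4t) = 2.3618, so 4t = ln 2.3618 / ln 1.006275 ≈ 137.3915.
t ≈ 137.3915/4 = 34.3479 years.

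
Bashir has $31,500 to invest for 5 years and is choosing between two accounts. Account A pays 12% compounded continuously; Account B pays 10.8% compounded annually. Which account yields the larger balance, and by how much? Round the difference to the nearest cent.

A: e^(0.12·5) = e^0.6 ≈ 1.8221188004, so 31,500 × 1.8221188004 ≈ 57,396.7422.
B: (1 + 0.108)^5 ≈ 1.6699320578, so 31,500 × 1.6699320578 ≈ 52,602.8598.
Difference ≈ 4,793.8824 in favor of A.

Account A, by $4,793.88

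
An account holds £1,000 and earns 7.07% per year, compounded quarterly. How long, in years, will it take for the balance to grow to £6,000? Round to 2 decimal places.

We need (1 + 0.017675)^(4t) = 6, so 4t = ln 6 / ln 1.017675 ≈ 102.2658.
t ≈ 102.2658/4 = 25.5664 years.

25.57 years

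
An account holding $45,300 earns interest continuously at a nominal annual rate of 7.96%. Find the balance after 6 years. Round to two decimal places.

A = P·e^(rt) = 45,300·e^(0.0796·6) = 45,300·e^0.4776.
e^0.4776 ≈ 1.6122004742, so A ≈ 73,032.6815.

$73,032.68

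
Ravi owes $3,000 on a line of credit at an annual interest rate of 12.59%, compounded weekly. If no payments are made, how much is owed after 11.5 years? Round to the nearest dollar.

$12,740

Growth factor = (1 + 0.1259/52)^598 ≈ 4.2465211303.
A ≈ 3,000 × 4.2465211303 ≈ 12,739.5634.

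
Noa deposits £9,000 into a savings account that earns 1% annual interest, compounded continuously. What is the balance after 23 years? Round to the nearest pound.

A = P·e^(rt) = 9,000·e^(0.01·23) = 9,000·e^0.23.
e^0.23 ≈ 1.2586000099, so A ≈ 11,327.4001.

£11,327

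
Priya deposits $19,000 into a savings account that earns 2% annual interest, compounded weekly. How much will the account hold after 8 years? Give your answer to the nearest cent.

$22,296.02

Growth factor = (1 + 0.02/52)^416 ≈ 1.1734747728.
A ≈ 19,000 × 1.1734747728 ≈ 22,296.0207.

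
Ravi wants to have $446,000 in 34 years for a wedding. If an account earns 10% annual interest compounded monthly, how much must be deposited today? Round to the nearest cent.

Periodic rate = 10%/12 = 0.00833333; 408 periods.
P = 446,000/(1 + 0.1/12)^408 ≈ 446,000/29.5449120623 ≈ 15,095.6618.

$15,095.66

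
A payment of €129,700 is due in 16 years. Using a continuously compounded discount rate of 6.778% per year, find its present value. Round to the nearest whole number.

€43,849

P = A·e^(−rt) = 129,700·e^(−1.08448).
e^(−1.08448) ≈ 0.338077540516, so P ≈ 43,848.6570.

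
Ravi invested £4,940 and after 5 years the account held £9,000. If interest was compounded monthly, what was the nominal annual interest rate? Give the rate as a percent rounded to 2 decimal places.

12.06%

The 60-period growth factor is 9,000/4,940 = 1.82186.
r/12 = 1.82186^(1/60) − 1 ≈ 0.0100478, so r ≈ 12·0.0100478 = 12.05736%.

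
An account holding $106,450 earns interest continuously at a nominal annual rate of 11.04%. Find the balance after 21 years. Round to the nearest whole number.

A = P·e^(rt) = 106,450·e^(0.1104·21) = 106,450·e^2.3184.
e^2.3184 ≈ 10.1594062451, so A ≈ 1,081,468.7948.

$1,081,469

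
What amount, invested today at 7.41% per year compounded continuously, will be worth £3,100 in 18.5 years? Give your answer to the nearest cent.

£787.06

P = A·e^(−rt) = 3,100·e^(−1.37085).
e^(−1.37085) ≈ 0.2538910604, so P ≈ 787.0623.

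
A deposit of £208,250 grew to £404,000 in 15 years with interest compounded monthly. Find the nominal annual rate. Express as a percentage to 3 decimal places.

The 180-period growth factor is 404,000/208,250 = 1.93998.
r/12 = 1.93998^(1/180) − 1 ≈ 0.00368832, so r ≈ 12·0.00368832 = 4.42598%.

4.426%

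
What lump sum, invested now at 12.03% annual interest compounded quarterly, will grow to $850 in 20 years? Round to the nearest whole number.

$79

Periodic rate = 12.03%/4 = 0.030075; 80 periods.
P = 850/(1 + 0.030075)^80 ≈ 850/10.7030549 ≈ 79.4166.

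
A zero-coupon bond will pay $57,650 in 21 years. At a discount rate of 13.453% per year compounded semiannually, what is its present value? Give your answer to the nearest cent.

Periodic rate = 13.453%/2 = 0.067265; 42 periods.
P = 57,650/(1 + 0.067265)^42 ≈ 57,650/15.39696878 ≈ 3,744.2435.

$3,744.24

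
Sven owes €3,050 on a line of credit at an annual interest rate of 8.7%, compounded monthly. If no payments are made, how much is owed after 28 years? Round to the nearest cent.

Growth factor = (1 + 0.00725)^336 ≈ 11.327257056.
A ≈ 3,050 × 11.327257056 ≈ 34,548.1340.

€34,548.13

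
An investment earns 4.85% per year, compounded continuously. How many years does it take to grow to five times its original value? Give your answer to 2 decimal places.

e^(0.0485t) = 5, so 0.0485t = ln 5 ≈ 1.6094.
t ≈ 1.6094/0.0485 ≈ 33.1843.

33.18 years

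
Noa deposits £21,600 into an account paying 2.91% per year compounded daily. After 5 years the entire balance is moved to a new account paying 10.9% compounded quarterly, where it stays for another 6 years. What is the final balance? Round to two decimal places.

After 5 years at 2.91%: 21,600 × 1.1566110265 ≈ 24,982.7982.
Then 6 years at 10.9%: 24,982.7982 × 1.9064595644 ≈ 47,628.6945.

£47,628.69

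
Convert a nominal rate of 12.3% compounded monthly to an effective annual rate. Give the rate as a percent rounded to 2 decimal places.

13.02%

One year is 12 periods at 0.01025 each: (1 + 0.01025)^12 ≈ 1.130177.
EAR = 1.130177 − 1 ≈ 13.01766%.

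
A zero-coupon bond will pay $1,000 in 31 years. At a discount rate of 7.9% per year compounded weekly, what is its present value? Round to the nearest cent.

Growth factor = (1 + 0.079/52)^1612 ≈ 11.5552697.
P = 1,000/11.5552697 ≈ 86.5406.

$86.54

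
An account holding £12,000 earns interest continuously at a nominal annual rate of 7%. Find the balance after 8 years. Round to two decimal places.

£21,008.07

A = P·e^(rt) = 12,000·e^(0.07·8) = 12,000·e^0.56.
e^0.56 ≈ 1.7506725003, so A ≈ 21,008.0700.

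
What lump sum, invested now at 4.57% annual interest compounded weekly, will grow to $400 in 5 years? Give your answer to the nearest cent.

$318.32

Growth factor = (1 + 0.0457/52)^260 ≈ 1.25658742.
P = 400/1.25658742 ≈ 318.3225.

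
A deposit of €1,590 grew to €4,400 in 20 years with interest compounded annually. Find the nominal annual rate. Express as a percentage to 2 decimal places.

The 20-period growth factor is 4,400/1,590 = 2.7673.
r = 2.7673^(1/20) − 1 ≈ 0.0522109, i.e. 5.22109%.

5.22%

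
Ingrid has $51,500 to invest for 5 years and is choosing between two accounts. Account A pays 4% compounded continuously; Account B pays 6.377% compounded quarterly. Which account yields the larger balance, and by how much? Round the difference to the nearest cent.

Account B, by $7,760.39

A: e^(0.04·5) = e^0.2 ≈ 1.2214027582, so 51,500 × 1.2214027582 ≈ 62,902.2420.
B: (1 + 0.0159425)^20 ≈ 1.3720899129, so 51,500 × 1.3720899129 ≈ 70,662.6305.
Difference ≈ 7,760.3885 in favor of B.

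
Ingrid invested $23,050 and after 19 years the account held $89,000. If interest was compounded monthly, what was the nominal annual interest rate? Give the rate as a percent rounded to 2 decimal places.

7.13%

(1 + r/12)^228 = 89,000/23,050 = 3.86117.
1 + r/12 = 3.86117^(1/228) ≈ 1.005943, so r/12 ≈ 0.0059429.
r ≈ 12·0.0059429 = 7.13148%.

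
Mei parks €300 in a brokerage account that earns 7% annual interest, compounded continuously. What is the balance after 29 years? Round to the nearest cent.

€2,284.23

A = P·e^(rt) = 300·e^(0.07·29) = 300·e^2.03.
e^2.03 ≈ 7.614086359, so A ≈ 2,284.2259.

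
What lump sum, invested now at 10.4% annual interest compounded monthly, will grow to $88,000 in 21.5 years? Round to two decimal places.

$9,496.95

Periodic rate = 10.4%/12 = 0.00866667; 258 periods.
P = 88,000/(1 + 0.104/12)^258 ≈ 88,000/9.2661343682 ≈ 9,496.9484.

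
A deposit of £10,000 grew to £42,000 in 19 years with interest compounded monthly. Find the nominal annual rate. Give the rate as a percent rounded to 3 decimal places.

(1 + r/12)^228 = 42,000/10,000 = 4.2.
1 + r/12 = 4.2^(1/228) ≈ 1.006314, so r/12 ≈ 0.00631408.
r ≈ 12·0.00631408 = 7.57690%.

7.577%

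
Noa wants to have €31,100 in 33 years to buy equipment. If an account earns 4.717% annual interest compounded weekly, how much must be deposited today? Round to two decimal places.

Growth factor = (1 + 0.04717/52)^1716 ≈ 4.7393709419.
P = 31,100/4.7393709419 ≈ 6,562.0523.

€6,562.05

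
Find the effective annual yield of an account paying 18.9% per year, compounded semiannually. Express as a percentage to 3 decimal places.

19.793%

EAR = (1 + 18.9%/2)^2 − 1 = (1 + 0.0945)^2 − 1.
(1 + 0.0945)^2 ≈ 1.19793, so EAR ≈ 19.79302%.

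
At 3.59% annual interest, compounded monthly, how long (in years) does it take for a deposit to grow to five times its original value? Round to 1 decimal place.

44.9 years

(1 + 0.00299167)^(12t) = 5.
12t = ln 5 / ln(1 + 0.00299167) ≈ 1.6094/0.0029872 ≈ 538.7780.
t ≈ 44.8982.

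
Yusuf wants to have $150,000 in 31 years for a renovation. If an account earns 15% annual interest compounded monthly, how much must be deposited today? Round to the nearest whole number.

$1,476

Periodic rate = 15%/12 = 0.0125; 372 periods.
P = 150,000/(1 + 0.0125)^372 ≈ 150,000/101.61360559 ≈ 1,476.1803.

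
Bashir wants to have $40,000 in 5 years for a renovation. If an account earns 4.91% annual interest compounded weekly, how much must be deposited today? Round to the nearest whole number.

$31,296

Growth factor = (1 + 0.0491/52)^260 ≈ 1.2781122295.
P = 40,000/1.2781122295 ≈ 31,296.1562.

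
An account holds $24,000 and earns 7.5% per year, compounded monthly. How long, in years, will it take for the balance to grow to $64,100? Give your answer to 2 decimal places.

We need (1 + 0.00625)^(12t) = 2.6708, so 12t = ln 2.6708 / ln 1.00625 ≈ 157.6732.
t ≈ 157.6732/12 = 13.1394 years.

13.14 years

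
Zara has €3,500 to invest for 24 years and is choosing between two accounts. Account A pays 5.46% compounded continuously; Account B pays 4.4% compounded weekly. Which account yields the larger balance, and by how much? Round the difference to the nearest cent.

A: e^(0.0546·24) = e^1.3104 ≈ 3.7076564782, so 3,500 × 3.7076564782 ≈ 12,976.7977.
B: (1 + 0.044/52)^1248 ≈ 2.8735651823, so 3,500 × 2.8735651823 ≈ 10,057.4781.
Difference ≈ 2,919.3195 in favor of A.

Account A, by €2,919.32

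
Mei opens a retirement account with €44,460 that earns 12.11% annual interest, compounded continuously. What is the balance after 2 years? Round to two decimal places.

€56,644.22

A = P·e^(rt) = 44,460·e^(0.1211·2) = 44,460·e^0.2422.
e^0.2422 ≈ 1.2740489771, so A ≈ 56,644.2175.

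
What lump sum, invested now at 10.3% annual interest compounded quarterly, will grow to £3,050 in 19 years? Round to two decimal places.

Growth factor = (1 + 0.02575)^76 ≈ 6.90487703.
P = 3,050/6.90487703 ≈ 441.7168.

£441.72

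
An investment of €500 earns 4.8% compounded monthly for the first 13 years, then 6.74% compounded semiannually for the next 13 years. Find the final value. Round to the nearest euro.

€2,206

After 13 years at 4.8%: 500 × 1.864057043 ≈ 932.0285.
Then 13 years at 6.74%: 932.0285 × 2.367322485 ≈ 2,206.4121.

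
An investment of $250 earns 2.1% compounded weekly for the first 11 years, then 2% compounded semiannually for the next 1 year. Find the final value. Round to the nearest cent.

$321.28

After 11 years at 2.1%: 250 × 1.25980049 ≈ 314.9501.
Then 1 years at 2%: 314.9501 × 1.0201 ≈ 321.2806.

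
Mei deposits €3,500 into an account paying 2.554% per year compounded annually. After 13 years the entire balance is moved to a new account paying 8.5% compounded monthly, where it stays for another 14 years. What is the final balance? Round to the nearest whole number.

After 13 years at 2.554%: 3,500 × 1.3879820653 ≈ 4,857.9372.
Then 14 years at 8.5%: 4,857.9372 × 3.273321484 ≈ 15,901.5903.

€15,902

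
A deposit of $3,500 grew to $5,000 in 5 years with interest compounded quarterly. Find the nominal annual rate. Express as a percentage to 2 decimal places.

The 20-period growth factor is 5,000/3,500 = 1.42857.
r/4 = 1.42857^(1/20) − 1 ≈ 0.0179937, so r ≈ 4·0.0179937 = 7.19749%.

7.20%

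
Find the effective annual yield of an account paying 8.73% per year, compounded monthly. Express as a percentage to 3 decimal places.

9.088%

EAR = (1 + 8.73%/12)^12 − 1 = (1 + 0.007275)^12 − 1.
(1 + 0.007275)^12 ≈ 1.090879, so EAR ≈ 9.08792%.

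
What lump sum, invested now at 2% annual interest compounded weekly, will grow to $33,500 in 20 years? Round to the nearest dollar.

$22,457

Growth factor = (1 + 0.02/52)^1040 ≈ 1.4917099757.
P = 33,500/1.4917099757 ≈ 22,457.4485.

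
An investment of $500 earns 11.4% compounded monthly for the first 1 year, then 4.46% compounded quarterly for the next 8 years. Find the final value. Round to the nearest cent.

After 1 years at 11.4%: 500 × 1.12014922 ≈ 560.0746.
Then 8 years at 4.46%: 560.0746 × 1.42593181 ≈ 798.6282.

$798.63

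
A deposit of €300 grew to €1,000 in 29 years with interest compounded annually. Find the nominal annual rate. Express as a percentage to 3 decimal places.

4.239%

The 29-period growth factor is 1,000/300 = 3.33333.
r = 3.33333^(1/29) − 1 ≈ 0.0423902, i.e. 4.23902%.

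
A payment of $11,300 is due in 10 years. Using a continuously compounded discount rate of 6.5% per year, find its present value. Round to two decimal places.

$5,899.12

P = A·e^(−rt) = 11,300·e^(−0.65).
e^(−0.65) ≈ 0.52204577676, so P ≈ 5,899.1173.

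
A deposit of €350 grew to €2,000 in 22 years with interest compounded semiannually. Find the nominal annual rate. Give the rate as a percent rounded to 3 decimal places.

8.082%

The 44-period growth factor is 2,000/350 = 5.71429.
r/2 = 5.71429^(1/44) − 1 ≈ 0.040408, so r ≈ 2·0.040408 = 8.08160%.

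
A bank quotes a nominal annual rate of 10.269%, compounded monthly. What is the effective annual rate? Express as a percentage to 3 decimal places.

EAR = (1 + 10.269%/12)^12 − 1 = (1 + 0.0085575)^12 − 1.
(1 + 0.0085575)^12 ≈ 1.107664, so EAR ≈ 10.76638%.

10.766%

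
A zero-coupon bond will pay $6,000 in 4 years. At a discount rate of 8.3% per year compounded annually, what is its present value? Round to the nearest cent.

Growth factor = (1 + 0.083)^4 ≈ 1.375668606.
P = 6,000/1.375668606 ≈ 4,361.5155.

$4,361.52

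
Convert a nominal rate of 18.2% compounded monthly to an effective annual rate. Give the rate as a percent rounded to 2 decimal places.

19.80%

EAR = (1 + 18.2%/12)^12 − 1 = (1 + 0.0151667)^12 − 1.
(1 + 0.0151667)^12 ≈ 1.197976, so EAR ≈ 19.79762%.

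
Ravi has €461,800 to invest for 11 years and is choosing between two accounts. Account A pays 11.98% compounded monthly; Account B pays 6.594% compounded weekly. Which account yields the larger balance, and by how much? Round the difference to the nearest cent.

Account A, by €760,299.32

A: (1 + 0.1198/12)^132 ≈ 3.710866609558, so 461,800 × 3.710866609558 ≈ 1,713,678.2003.
B: (1 + 0.06594/52)^572 ≈ 2.06448436894, so 461,800 × 2.06448436894 ≈ 953,378.8816.
Difference ≈ 760,299.3187 in favor of A.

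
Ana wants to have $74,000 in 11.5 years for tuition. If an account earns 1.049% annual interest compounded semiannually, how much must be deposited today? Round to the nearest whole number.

$65,611

Periodic rate = 1.049%/2 = 0.005245; 23 periods.
P = 74,000/(1 + 0.005245)^23 ≈ 74,000/1.1278574112 ≈ 65,611.1307.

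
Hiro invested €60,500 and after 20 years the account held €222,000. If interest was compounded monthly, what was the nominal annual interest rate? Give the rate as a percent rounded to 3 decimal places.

(1 + r/12)^240 = 222,000/60,500 = 3.66942.
1 + r/12 = 3.66942^(1/240) ≈ 1.005432, so r/12 ≈ 0.00543151.
r ≈ 12·0.00543151 = 6.51781%.

6.518%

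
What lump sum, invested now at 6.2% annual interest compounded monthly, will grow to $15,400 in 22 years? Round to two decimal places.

$3,950.65

Periodic rate = 6.2%/12 = 0.00516667; 264 periods.
P = 15,400/(1 + 0.062/12)^264 ≈ 15,400/3.8980967592 ≈ 3,950.6459.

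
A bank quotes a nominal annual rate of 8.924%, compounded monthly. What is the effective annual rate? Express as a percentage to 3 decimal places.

EAR = (1 + 8.924%/12)^12 − 1 = (1 + 0.00743667)^12 − 1.
(1 + 0.00743667)^12 ≈ 1.092982, so EAR ≈ 9.29821%.

9.298%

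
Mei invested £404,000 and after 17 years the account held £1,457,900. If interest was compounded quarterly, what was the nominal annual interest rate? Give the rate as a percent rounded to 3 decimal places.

7.621%

The 68-period growth factor is 1,457,900/404,000 = 3.60866.
r/4 = 3.60866^(1/68) − 1 ≈ 0.0190518, so r ≈ 4·0.0190518 = 7.62073%.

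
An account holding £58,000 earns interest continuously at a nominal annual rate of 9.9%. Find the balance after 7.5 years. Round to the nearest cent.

A = P·e^(rt) = 58,000·e^(0.099·7.5) = 58,000·e^0.7425.
e^0.7425 ≈ 2.10118190854, so A ≈ 121,868.5507.

£121,868.55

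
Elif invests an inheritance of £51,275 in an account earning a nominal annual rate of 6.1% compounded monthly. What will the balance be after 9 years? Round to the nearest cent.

Periodic rate = 6.1%/12 = 0.00508333; periods = 12·9 = 108.
A = 51,275·(1 + 0.061/12)^108 ≈ 51,275·1.729114341 ≈ 88,660.3378.

£88,660.34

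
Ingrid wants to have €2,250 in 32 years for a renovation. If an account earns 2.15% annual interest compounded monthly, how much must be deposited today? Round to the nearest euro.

Periodic rate = 2.15%/12 = 0.00179167; 384 periods.
P = 2,250/(1 + 0.0215/12)^384 ≈ 2,250/1.988507589 ≈ 1,131.5018.

€1,132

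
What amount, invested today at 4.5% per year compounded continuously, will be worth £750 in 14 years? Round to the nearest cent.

P = A·e^(−rt) = 750·e^(−0.63).
e^(−0.63) ≈ 0.532591801, so P ≈ 399.4439.

£399.44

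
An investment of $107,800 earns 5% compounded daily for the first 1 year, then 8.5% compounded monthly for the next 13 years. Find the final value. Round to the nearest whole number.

After 1 years at 5%: 107,800 × 1.05126749647 ≈ 113,326.6361.
Then 13 years at 8.5%: 113,326.6361 × 3.00748698494 ≈ 340,828.3832.

$340,828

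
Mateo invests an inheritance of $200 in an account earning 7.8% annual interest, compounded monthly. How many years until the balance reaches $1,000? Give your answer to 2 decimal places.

20.70 years

(1 + 0.0065)^(12t) = 1,000/200 = 5.
12t·ln(1 + 0.0065) = ln(5); 12t = 1.6094/0.00647897 ≈ 248.4097.
t ≈ 20.7008 years.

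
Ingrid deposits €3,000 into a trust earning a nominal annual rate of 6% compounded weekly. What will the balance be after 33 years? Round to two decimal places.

Periodic rate = 6%/52 = 0.00115385; periods = 52·33 = 1716.
A = 3,000·(1 + 0.06/52)^1716 ≈ 3,000·7.2344806192 ≈ 21,703.4419.

€21,703.44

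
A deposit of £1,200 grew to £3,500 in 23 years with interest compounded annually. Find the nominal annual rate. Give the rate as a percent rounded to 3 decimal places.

4.764%

The 23-period growth factor is 3,500/1,200 = 2.91667.
r = 2.91667^(1/23) − 1 ≈ 0.047641, i.e. 4.76410%.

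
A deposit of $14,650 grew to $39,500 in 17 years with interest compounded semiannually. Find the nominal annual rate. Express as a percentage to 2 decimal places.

5.92%

The 34-period growth factor is 39,500/14,650 = 2.69625.
r/2 = 2.69625^(1/34) − 1 ≈ 0.029602, so r ≈ 2·0.029602 = 5.92041%.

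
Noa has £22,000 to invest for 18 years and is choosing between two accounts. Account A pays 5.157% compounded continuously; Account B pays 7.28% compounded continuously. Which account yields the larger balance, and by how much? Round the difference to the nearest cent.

Account B, by £25,906.18

Account A growth factor: e^(0.05157·18) = e^0.92826 ≈ 2.5301029662; balance ≈ 55,662.2653.
Account B growth factor: e^(0.0728·18) = e^1.3104 ≈ 3.7076564782; balance ≈ 81,568.4425.
Account B is larger by 25,906.1773.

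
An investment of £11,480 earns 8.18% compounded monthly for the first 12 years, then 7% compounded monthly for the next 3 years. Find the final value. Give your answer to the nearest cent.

After 12 years at 8.18%: 11,480 × 2.6598494054 ≈ 30,535.0712.
Then 3 years at 7%: 30,535.0712 × 1.2329255875 ≈ 37,647.4706.

£37,647.47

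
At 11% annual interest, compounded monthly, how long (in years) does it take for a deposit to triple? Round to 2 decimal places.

10.03 years

(1 + 0.00916667)^(12t) = 3.
12t = ln 3 / ln(1 + 0.00916667) ≈ 1.0986/0.00912491 ≈ 120.3971.
t ≈ 10.0331.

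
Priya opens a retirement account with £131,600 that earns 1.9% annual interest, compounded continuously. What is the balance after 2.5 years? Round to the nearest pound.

A = P·e^(rt) = 131,600·e^(0.019·2.5) = 131,600·e^0.0475.
e^0.0475 ≈ 1.04864620112, so A ≈ 138,001.8401.

£138,002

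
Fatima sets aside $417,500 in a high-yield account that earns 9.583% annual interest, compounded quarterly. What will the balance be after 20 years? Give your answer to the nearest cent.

$2,774,667.76

Growth factor = (1 + 0.0239575)^80 ≈ 6.645910798306.
A ≈ 417,500 × 6.645910798306 ≈ 2,774,667.7583.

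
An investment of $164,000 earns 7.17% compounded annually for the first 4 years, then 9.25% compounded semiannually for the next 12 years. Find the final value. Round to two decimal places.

After 4 years at 7.17%: 164,000 × 1.319146176 ≈ 216,339.9729.
Then 12 years at 9.25%: 216,339.9729 × 2.95972461258 ≈ 640,306.7424.

$640,306.74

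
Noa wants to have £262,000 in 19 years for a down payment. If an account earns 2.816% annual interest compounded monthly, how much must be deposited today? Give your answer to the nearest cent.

Growth factor = (1 + 0.02816/12)^228 ≈ 1.70644660577.
P = 262,000/1.70644660577 ≈ 153,535.4222.

£153,535.42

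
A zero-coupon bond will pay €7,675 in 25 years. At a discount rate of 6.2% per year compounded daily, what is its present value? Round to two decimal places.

Periodic rate = 6.2%/365 = 0.000169863; 9125 periods.
P = 7,675/(1 + 0.062/365)^9125 ≈ 7,675/4.710850058 ≈ 1,629.2176.

€1,629.22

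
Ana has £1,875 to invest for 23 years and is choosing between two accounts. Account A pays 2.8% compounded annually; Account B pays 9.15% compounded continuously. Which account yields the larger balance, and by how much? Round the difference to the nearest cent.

Account B, by £11,841.93

A: (1 + 0.028)^23 ≈ 1.88730303, so 1,875 × 1.88730303 ≈ 3,538.6932.
B: e^(0.0915·23) = e^2.1045 ≈ 8.2030004838, so 1,875 × 8.2030004838 ≈ 15,380.6259.
Difference ≈ 11,841.9327 in favor of B.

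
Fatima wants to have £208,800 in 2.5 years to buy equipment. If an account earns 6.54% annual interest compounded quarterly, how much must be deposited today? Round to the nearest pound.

£177,541

Growth factor = (1 + 0.01635)^10 ≈ 1.17606930461.
P = 208,800/1.17606930461 ≈ 177,540.5575.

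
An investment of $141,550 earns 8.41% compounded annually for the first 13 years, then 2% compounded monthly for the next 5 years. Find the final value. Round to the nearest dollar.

$446,894

Phase 1: 141,550·(1 + 0.0841)^13 ≈ 404,400.1902.
Phase 2: 404,400.1902·(1 + 0.02/12)^60 ≈ 446,894.1281.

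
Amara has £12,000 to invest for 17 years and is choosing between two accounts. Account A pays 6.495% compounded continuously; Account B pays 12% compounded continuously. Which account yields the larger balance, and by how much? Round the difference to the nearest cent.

Account A growth factor: e^(0.06495·17) = e^1.10415 ≈ 3.0166592184; balance ≈ 36,199.9106.
Account B growth factor: e^(0.12·17) = e^2.04 ≈ 7.6906091989; balance ≈ 92,287.3104.
Account B is larger by 56,087.3998.

Account B, by £56,087.40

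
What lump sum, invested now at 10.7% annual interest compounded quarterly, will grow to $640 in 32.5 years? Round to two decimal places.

Growth factor = (1 + 0.02675)^130 ≈ 30.9323203.
P = 640/30.9323203 ≈ 20.6903.

$20.69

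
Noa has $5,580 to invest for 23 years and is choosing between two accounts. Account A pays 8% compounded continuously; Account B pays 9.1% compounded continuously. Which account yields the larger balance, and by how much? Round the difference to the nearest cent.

Account B, by $10,114.69

Account A growth factor: e^(0.08·23) = e^1.84 ≈ 6.296538261; balance ≈ 35,134.6835.
Account B growth factor: e^(0.091·23) = e^2.093 ≈ 8.1092063283; balance ≈ 45,249.3713.
Account B is larger by 10,114.6878.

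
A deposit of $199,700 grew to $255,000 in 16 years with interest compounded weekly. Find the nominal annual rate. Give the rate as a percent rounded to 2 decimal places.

1.53%

The 832-period growth factor is 255,000/199,700 = 1.27692.
r/52 = 1.27692^(1/832) − 1 ≈ 0.00029385, so r ≈ 52·0.00029385 = 1.52802%.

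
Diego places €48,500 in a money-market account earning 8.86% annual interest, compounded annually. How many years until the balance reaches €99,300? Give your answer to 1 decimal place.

We need (1 + 0.0886)^t = 2.0474, so t = ln 2.0474 / ln 1.0886 ≈ 8.4411.

8.4 years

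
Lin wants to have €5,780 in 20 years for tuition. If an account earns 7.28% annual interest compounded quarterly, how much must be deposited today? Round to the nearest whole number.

Periodic rate = 7.28%/4 = 0.0182; 80 periods.
P = 5,780/(1 + 0.0182)^80 ≈ 5,780/4.232991692 ≈ 1,365.4645.

€1,365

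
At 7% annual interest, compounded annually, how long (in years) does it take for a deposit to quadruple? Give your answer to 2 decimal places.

(1 + 0.07)^t = 4.
t = ln 4 / ln(1 + 0.07) ≈ 1.3863/0.0676586 ≈ 20.4895.

20.49 years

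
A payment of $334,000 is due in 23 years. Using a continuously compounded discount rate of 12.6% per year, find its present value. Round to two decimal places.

$18,414.55

P = A·e^(−rt) = 334,000·e^(−2.898).
e^(−2.898) ≈ 0.0551333766164, so P ≈ 18,414.5478.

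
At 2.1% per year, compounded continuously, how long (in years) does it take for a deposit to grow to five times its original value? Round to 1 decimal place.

e^(0.021t) = 5, so 0.021t = ln 5 ≈ 1.6094.
t ≈ 1.6094/0.021 ≈ 76.6399.

76.6 years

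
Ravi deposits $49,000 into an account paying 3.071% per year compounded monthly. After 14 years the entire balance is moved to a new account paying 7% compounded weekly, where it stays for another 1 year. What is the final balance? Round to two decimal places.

$80,734.34

Phase 1: 49,000·(1 + 0.03071/12)^168 ≈ 75,279.7437.
Phase 2: 75,279.7437·(1 + 0.07/52)^52 ≈ 80,734.3405.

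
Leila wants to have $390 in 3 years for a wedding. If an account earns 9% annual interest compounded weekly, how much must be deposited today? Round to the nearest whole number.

$298

Periodic rate = 9%/52 = 0.00173077; 156 periods.
P = 390/(1 + 0.09/52)^156 ≈ 390/1.30965876 ≈ 297.7875.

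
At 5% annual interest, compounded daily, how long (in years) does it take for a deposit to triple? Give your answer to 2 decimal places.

21.97 years

(1 + 0.000136986)^(365t) = 3.
365t = ln 3 / ln(1 + 0.000136986) ≈ 1.0986/0.000136977 ≈ 8020.4190.
t ≈ 21.9738.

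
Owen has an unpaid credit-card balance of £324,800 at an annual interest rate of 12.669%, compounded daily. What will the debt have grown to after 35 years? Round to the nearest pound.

Periodic rate = 12.669%/365 = 0.000347096; periods = 365·35 = 12775.
A = 324,800·(1 + 0.12669/365)^12775 ≈ 324,800·84.215639004962 ≈ 27,353,239.5488.

£27,353,240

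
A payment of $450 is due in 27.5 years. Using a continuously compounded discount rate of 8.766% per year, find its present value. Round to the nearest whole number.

P = A·e^(−rt) = 450·e^(−2.41065).
e^(−2.41065) ≈ 0.0897569336, so P ≈ 40.3906.

$40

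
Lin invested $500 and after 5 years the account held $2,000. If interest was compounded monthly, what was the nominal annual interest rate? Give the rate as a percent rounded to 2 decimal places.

28.05%

(1 + r/12)^60 = 2,000/500 = 4.
1 + r/12 = 4^(1/60) ≈ 1.023374, so r/12 ≈ 0.0233739.
r ≈ 12·0.0233739 = 28.04867%.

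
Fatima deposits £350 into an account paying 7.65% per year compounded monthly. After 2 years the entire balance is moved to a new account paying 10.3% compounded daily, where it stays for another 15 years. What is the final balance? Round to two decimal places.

£1,910.71

Phase 1: 350·(1 + 0.006375)^24 ≈ 407.6657.
Phase 2: 407.6657·(1 + 0.103/365)^5475 ≈ 1,910.7088.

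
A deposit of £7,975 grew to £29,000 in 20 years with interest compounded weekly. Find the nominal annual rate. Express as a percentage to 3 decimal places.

(1 + r/52)^1040 = 29,000/7,975 = 3.63636.
1 + r/52 = 3.63636^(1/1040) ≈ 1.001242, so r/52 ≈ 0.0012421.
r ≈ 52·0.0012421 = 6.45893%.

6.459%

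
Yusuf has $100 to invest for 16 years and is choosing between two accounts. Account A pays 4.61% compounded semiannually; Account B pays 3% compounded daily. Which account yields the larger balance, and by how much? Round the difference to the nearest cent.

A: (1 + 0.02305)^32 ≈ 2.07347838, so 100 × 2.07347838 ≈ 207.3478.
B: (1 + 0.03/365)^5840 ≈ 1.61604253, so 100 × 1.61604253 ≈ 161.6043.
Difference ≈ 45.7436 in favor of A.

Account A, by $45.74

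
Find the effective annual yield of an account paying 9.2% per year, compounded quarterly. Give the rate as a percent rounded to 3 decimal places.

EAR = (1 + 9.2%/4)^4 − 1 = (1 + 0.023)^4 − 1.
(1 + 0.023)^4 ≈ 1.095223, so EAR ≈ 9.52229%.

9.522%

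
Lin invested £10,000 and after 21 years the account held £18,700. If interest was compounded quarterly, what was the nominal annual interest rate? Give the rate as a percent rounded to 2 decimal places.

(1 + r/4)^84 = 18,700/10,000 = 1.87.
1 + r/4 = 1.87^(1/84) ≈ 1.007479, so r/4 ≈ 0.00747948.
r ≈ 4·0.00747948 = 2.99179%.

2.99%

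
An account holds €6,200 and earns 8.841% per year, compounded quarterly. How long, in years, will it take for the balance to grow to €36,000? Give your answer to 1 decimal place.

(1 + 0.0221025)^(4t) = 36,000/6,200 = 5.8065.
4t·ln(1 + 0.0221025) = ln(5.8065); 4t = 1.759/0.0218618 ≈ 80.4587.
t ≈ 20.1147 years.

20.1 years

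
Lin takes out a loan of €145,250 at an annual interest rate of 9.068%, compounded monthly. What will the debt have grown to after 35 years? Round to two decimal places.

Growth factor = (1 + 0.09068/12)^420 ≈ 23.61467632049.
A ≈ 145,250 × 23.61467632049 ≈ 3,430,031.7356.

€3,430,031.74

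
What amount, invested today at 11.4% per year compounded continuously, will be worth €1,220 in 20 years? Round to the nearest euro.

€125

P = A·e^(−rt) = 1,220·e^(−2.28).
e^(−2.28) ≈ 0.1022842067, so P ≈ 124.7867.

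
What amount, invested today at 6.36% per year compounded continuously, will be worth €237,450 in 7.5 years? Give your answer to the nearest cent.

€147,371.57

P = A·e^(−rt) = 237,450·e^(−0.477).
e^(−0.477) ≈ 0.620642529293, so P ≈ 147,371.5686.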